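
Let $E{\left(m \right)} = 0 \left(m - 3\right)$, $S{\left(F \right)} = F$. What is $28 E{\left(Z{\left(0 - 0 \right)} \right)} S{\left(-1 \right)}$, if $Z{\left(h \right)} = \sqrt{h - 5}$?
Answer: $0$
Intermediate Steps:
$Z{\left(h \right)} = \sqrt{-5 + h}$
$E{\left(m \right)} = 0$ ($E{\left(m \right)} = 0 \left(-3 + m\right) = 0$)
$28 E{\left(Z{\left(0 - 0 \right)} \right)} S{\left(-1 \right)} = 28 \cdot 0 \left(-1\right) = 0 \left(-1\right) = 0$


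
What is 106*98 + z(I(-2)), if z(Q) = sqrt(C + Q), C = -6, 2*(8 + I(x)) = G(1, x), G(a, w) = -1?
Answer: 10388 + I*sqrt(58)/2 ≈ 10388.0 + 3.8079*I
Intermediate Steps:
I(x) = -17/2 (I(x) = -8 + (1/2)*(-1) = -8 - 1/2 = -17/2)
z(Q) = sqrt(-6 + Q)
106*98 + z(I(-2)) = 106*98 + sqrt(-6 - 17/2) = 10388 + sqrt(-29/2) = 10388 + I*sqrt(58)/2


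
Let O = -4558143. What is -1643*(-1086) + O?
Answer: -2773845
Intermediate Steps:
-1643*(-1086) + O = -1643*(-1086) - 4558143 = 1784298 - 4558143 = -2773845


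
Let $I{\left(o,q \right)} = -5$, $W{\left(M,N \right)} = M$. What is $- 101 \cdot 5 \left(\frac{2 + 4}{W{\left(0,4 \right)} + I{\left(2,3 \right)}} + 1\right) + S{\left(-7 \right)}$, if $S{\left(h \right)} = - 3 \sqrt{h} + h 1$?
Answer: $94 - 3 i \sqrt{7} \approx 94.0 - 7.9373 i$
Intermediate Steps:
$S{\left(h \right)} = h - 3 \sqrt{h}$ ($S{\left(h \right)} = - 3 \sqrt{h} + h = h - 3 \sqrt{h}$)
$- 101 \cdot 5 \left(\frac{2 + 4}{W{\left(0,4 \right)} + I{\left(2,3 \right)}} + 1\right) + S{\left(-7 \right)} = - 101 \cdot 5 \left(\frac{2 + 4}{0 - 5} + 1\right) - \left(7 + 3 \sqrt{-7}\right) = - 101 \cdot 5 \left(\frac{6}{-5} + 1\right) - \left(7 + 3 i \sqrt{7}\right) = - 101 \cdot 5 \left(6 \left(- \frac{1}{5}\right) + 1\right) - \left(7 + 3 i \sqrt{7}\right) = - 101 \cdot 5 \left(- \frac{6}{5} + 1\right) - \left(7 + 3 i \sqrt{7}\right) = - 101 \cdot 5 \left(- \frac{1}{5}\right) - \left(7 + 3 i \sqrt{7}\right) = \left(-101\right) \left(-1\right) - \left(7 + 3 i \sqrt{7}\right) = 101 - \left(7 + 3 i \sqrt{7}\right) = 94 - 3 i \sqrt{7}$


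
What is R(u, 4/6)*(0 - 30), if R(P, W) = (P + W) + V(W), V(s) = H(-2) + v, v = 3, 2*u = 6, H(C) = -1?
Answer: -170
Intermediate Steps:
u = 3 (u = (1/2)*6 = 3)
V(s) = 2 (V(s) = -1 + 3 = 2)
R(P, W) = 2 + P + W (R(P, W) = (P + W) + 2 = 2 + P + W)
R(u, 4/6)*(0 - 30) = (2 + 3 + 4/6)*(0 - 30) = (2 + 3 + 4*(1/6))*(-30) = (2 + 3 + 2/3)*(-30) = (17/3)*(-30) = -170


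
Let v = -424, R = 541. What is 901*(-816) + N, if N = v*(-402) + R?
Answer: -564227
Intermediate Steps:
N = 170989 (N = -424*(-402) + 541 = 170448 + 541 = 170989)
901*(-816) + N = 901*(-816) + 170989 = -735216 + 170989 = -564227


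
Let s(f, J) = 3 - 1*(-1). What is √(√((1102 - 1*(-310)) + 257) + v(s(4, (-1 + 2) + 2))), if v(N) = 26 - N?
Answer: √(22 + √1669) ≈ 7.9280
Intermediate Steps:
s(f, J) = 4 (s(f, J) = 3 + 1 = 4)
√(√((1102 - 1*(-310)) + 257) + v(s(4, (-1 + 2) + 2))) = √(√((1102 - 1*(-310)) + 257) + (26 - 1*4)) = √(√((1102 + 310) + 257) + (26 - 4)) = √(√(1412 + 257) + 22) = √(√1669 + 22) = √(22 + √1669)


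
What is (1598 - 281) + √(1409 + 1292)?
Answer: 1317 + √2701 ≈ 1369.0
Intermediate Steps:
(1598 - 281) + √(1409 + 1292) = 1317 + √2701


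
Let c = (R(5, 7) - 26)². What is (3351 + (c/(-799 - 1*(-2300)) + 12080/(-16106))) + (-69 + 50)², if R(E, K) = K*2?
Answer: 44861090328/12087553 ≈ 3711.3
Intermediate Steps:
R(E, K) = 2*K
c = 144 (c = (2*7 - 26)² = (14 - 26)² = (-12)² = 144)
(3351 + (c/(-799 - 1*(-2300)) + 12080/(-16106))) + (-69 + 50)² = (3351 + (144/(-799 - 1*(-2300)) + 12080/(-16106))) + (-69 + 50)² = (3351 + (144/(-799 + 2300) + 12080*(-1/16106))) + (-19)² = (3351 + (144/1501 - 6040/8053)) + 361 = (3351 - 7906408/12087553) + 361 = 40497483695/12087553 + 361 = 44861090328/12087553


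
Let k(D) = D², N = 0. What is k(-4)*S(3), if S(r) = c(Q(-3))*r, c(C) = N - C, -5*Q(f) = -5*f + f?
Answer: 576/5 ≈ 115.20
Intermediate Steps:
Q(f) = 4*f/5 (Q(f) = -(-5*f + f)/5 = -(-4)*f/5 = 4*f/5)
c(C) = -C (c(C) = 0 - C = -C)
S(r) = 12*r/5 (S(r) = (-4*(-3)/5)*r = (-1*(-12/5))*r = 12*r/5)
k(-4)*S(3) = (-4)²*((12/5)*3) = 16*(36/5) = 576/5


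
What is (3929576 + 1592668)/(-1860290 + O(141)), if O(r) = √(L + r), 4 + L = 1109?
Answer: -1712162548460/576779813809 - 920374*√1246/576779813809 ≈ -2.9685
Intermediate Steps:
L = 1105 (L = -4 + 1109 = 1105)
O(r) = √(1105 + r)
(3929576 + 1592668)/(-1860290 + O(141)) = (3929576 + 1592668)/(-1860290 + √(1105 + 141)) = 5522244/(-1860290 + √1246)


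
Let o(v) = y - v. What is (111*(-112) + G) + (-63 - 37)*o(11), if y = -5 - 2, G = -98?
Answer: -10730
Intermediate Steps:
y = -7
o(v) = -7 - v
(111*(-112) + G) + (-63 - 37)*o(11) = (111*(-112) - 98) + (-63 - 37)*(-7 - 1*11) = (-12432 - 98) - 100*(-7 - 11) = -12530 - 100*(-18) = -12530 + 1800 = -10730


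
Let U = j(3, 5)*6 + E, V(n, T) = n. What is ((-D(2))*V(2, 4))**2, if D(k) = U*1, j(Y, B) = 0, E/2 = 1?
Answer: 16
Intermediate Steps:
E = 2 (E = 2*1 = 2)
U = 2 (U = 0*6 + 2 = 0 + 2 = 2)
D(k) = 2 (D(k) = 2*1 = 2)
((-D(2))*V(2, 4))**2 = (-1*2*2)**2 = (-2*2)**2 = (-4)**2 = 16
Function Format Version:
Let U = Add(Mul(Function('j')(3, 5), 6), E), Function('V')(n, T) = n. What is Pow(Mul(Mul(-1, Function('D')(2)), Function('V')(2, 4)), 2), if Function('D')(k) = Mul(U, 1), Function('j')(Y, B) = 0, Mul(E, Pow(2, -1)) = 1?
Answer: 16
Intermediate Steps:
E = 2 (E = Mul(2, 1) = 2)
U = 2 (U = Add(Mul(0, 6), 2) = Add(0, 2) = 2)
Function('D')(k) = 2 (Function('D')(k) = Mul(2, 1) = 2)
Pow(Mul(Mul(-1, Function('D')(2)), Function('V')(2, 4)), 2) = Pow(Mul(Mul(-1, 2), 2), 2) = Pow(Mul(-2, 2), 2) = Pow(-4, 2) = 16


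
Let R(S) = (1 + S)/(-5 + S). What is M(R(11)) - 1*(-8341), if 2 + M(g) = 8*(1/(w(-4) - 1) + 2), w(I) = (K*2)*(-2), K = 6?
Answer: 208867/25 ≈ 8354.7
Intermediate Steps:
R(S) = (1 + S)/(-5 + S)
w(I) = -24 (w(I) = (6*2)*(-2) = 12*(-2) = -24)
M(g) = 342/25 (M(g) = -2 + 8*(1/(-24 - 1) + 2) = -2 + 8*(1/(-25) + 2) = -2 + 8*(-1/25 + 2) = -2 + 8*(49/25) = -2 + 392/25 = 342/25)
M(R(11)) - 1*(-8341) = 342/25 - 1*(-8341) = 342/25 + 8341 = 208867/25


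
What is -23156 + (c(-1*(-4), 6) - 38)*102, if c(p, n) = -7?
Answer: -27746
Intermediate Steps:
-23156 + (c(-1*(-4), 6) - 38)*102 = -23156 + (-7 - 38)*102 = -23156 - 45*102 = -23156 - 4590 = -27746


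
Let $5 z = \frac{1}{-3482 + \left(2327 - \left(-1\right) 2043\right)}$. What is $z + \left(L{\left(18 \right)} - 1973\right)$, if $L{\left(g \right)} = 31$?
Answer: $- \frac{8622479}{4440} \approx -1942.0$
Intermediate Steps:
$z = \frac{1}{4440}$ ($z = \frac{1}{5 \left(-3482 + \left(2327 - \left(-1\right) 2043\right)\right)} = \frac{1}{5 \left(-3482 + \left(2327 - -2043\right)\right)} = \frac{1}{5 \left(-3482 + \left(2327 + 2043\right)\right)} = \frac{1}{5 \left(-3482 + 4370\right)} = \frac{1}{5 \cdot 888} = \frac{1}{5} \cdot \frac{1}{888} = \frac{1}{4440} \approx 0.00022523$)
$z + \left(L{\left(18 \right)} - 1973\right) = \frac{1}{4440} + \left(31 - 1973\right) = \frac{1}{4440} - 1942 = - \frac{8622479}{4440}$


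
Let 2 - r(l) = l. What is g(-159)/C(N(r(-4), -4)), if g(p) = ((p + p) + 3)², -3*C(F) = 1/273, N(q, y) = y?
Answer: -81265275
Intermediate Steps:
r(l) = 2 - l
C(F) = -1/819 (C(F) = -⅓/273 = -⅓*1/273 = -1/819)
g(p) = (3 + 2*p)² (g(p) = (2*p + 3)² = (3 + 2*p)²)
g(-159)/C(N(r(-4), -4)) = (3 + 2*(-159))²/(-1/819) = (3 - 318)²*(-819) = (-315)²*(-819) = 99225*(-819) = -81265275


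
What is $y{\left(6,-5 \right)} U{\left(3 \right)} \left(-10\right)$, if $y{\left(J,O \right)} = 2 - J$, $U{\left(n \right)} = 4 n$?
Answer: $480$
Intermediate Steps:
$y{\left(6,-5 \right)} U{\left(3 \right)} \left(-10\right) = \left(2 - 6\right) 4 \cdot 3 \left(-10\right) = \left(2 - 6\right) 12 \left(-10\right) = \left(-4\right) 12 \left(-10\right) = \left(-48\right) \left(-10\right) = 480$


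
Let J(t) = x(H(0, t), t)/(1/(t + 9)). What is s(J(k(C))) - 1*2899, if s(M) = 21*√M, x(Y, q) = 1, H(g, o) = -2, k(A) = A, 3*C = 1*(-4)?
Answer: -2899 + 7*√69 ≈ -2840.9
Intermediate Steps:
C = -4/3 (C = (1*(-4))/3 = (⅓)*(-4) = -4/3 ≈ -1.3333)
J(t) = 9 + t (J(t) = 1/1/(t + 9) = 1/1/(9 + t) = 1*(9 + t) = 9 + t)
s(J(k(C))) - 1*2899 = 21*√(9 - 4/3) - 1*2899 = 21*√(23/3) - 2899 = 21*(√69/3) - 2899 = 7*√69 - 2899 = -2899 + 7*√69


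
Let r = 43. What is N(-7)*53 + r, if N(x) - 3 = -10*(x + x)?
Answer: 7622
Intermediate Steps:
N(x) = 3 - 20*x (N(x) = 3 - 10*(x + x) = 3 - 20*x)
N(-7)*53 + r = (3 - 20*(-7))*53 + 43 = (3 + 140)*53 + 43 = 143*53 + 43 = 7579 + 43 = 7622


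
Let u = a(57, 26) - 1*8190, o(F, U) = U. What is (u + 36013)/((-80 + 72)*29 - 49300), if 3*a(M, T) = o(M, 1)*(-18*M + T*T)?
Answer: -83119/148596 ≈ -0.55936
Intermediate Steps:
a(M, T) = -6*M + T²/3 (a(M, T) = (1*(-18*M + T*T))/3 = (1*(-18*M + T²))/3 = (1*(T² - 18*M))/3 = (T² - 18*M)/3 = -6*M + T²/3)
u = -24920/3 (u = (-6*57 + (⅓)*26²) - 1*8190 = (-342 + (⅓)*676) - 8190 = (-342 + 676/3) - 8190 = -350/3 - 8190 = -24920/3 ≈ -8306.7)
(u + 36013)/((-80 + 72)*29 - 49300) = (-24920/3 + 36013)/((-80 + 72)*29 - 49300) = 83119/(3*(-8*29 - 49300)) = 83119/(3*(-232 - 49300)) = (83119/3)/(-49532) = (83119/3)*(-1/49532) = -83119/148596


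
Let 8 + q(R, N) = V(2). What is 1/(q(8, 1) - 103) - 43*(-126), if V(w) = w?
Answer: 590561/109 ≈ 5418.0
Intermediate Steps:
q(R, N) = -6 (q(R, N) = -8 + 2 = -6)
1/(q(8, 1) - 103) - 43*(-126) = 1/(-6 - 103) - 43*(-126) = 1/(-109) + 5418 = -1/109 + 5418 = 590561/109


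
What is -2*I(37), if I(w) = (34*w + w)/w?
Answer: -70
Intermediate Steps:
I(w) = 35 (I(w) = (35*w)/w = 35)
-2*I(37) = -2*35 = -70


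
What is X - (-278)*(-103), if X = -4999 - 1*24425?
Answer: -58058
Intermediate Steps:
X = -29424 (X = -4999 - 24425 = -29424)
X - (-278)*(-103) = -29424 - (-278)*(-103) = -29424 - 1*28634 = -29424 - 28634 = -58058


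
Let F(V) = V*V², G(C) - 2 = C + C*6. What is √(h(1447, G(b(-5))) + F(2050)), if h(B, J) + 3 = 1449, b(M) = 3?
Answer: √8615126446 ≈ 92818.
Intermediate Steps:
G(C) = 2 + 7*C (G(C) = 2 + (C + C*6) = 2 + (C + 6*C) = 2 + 7*C)
h(B, J) = 1446 (h(B, J) = -3 + 1449 = 1446)
F(V) = V³
√(h(1447, G(b(-5))) + F(2050)) = √(1446 + 2050³) = √(1446 + 8615125000) = √8615126446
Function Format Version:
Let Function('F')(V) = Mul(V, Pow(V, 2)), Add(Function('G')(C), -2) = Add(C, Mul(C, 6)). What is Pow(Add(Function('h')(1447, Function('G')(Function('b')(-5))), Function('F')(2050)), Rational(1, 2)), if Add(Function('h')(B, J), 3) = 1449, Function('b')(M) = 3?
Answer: Pow(8615126446, Rational(1, 2)) ≈ 92818.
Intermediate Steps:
Function('G')(C) = Add(2, Mul(7, C)) (Function('G')(C) = Add(2, Add(C, Mul(C, 6))) = Add(2, Add(C, Mul(6, C))) = Add(2, Mul(7, C)))
Function('h')(B, J) = 1446 (Function('h')(B, J) = Add(-3, 1449) = 1446)
Function('F')(V) = Pow(V, 3)
Pow(Add(Function('h')(1447, Function('G')(Function('b')(-5))), Function('F')(2050)), Rational(1, 2)) = Pow(Add(1446, Pow(2050, 3)), Rational(1, 2)) = Pow(Add(1446, 8615125000), Rational(1, 2)) = Pow(8615126446, Rational(1, 2))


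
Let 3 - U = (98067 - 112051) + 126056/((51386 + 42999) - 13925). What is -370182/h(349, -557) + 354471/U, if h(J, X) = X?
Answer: 108109998942267/156693563987 ≈ 689.95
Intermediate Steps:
U = 281316991/20115 (U = 3 - ((98067 - 112051) + 126056/((51386 + 42999) - 13925)) = 3 - (-13984 + 126056/(94385 - 13925)) = 3 - (-13984 + 126056/80460) = 3 - (-13984 + 126056*(1/80460)) = 3 - (-13984 + 31514/20115) = 3 - 1*(-281256646/20115) = 3 + 281256646/20115 = 281316991/20115 ≈ 13985.)
-370182/h(349, -557) + 354471/U = -370182/(-557) + 354471/(281316991/20115) = -370182*(-1/557) + 354471*(20115/281316991) = 370182/557 + 7130184165/281316991 = 108109998942267/156693563987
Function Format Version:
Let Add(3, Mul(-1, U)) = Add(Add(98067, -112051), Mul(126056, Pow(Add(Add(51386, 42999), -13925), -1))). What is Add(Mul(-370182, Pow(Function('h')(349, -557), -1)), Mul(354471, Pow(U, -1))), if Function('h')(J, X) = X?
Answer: Rational(108109998942267, 156693563987) ≈ 689.95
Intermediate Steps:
U = Rational(281316991, 20115) (U = Add(3, Mul(-1, Add(Add(98067, -112051), Mul(126056, Pow(Add(Add(51386, 42999), -13925), -1))))) = Add(3, Mul(-1, Add(-13984, Mul(126056, Pow(Add(94385, -13925), -1))))) = Add(3, Mul(-1, Add(-13984, Mul(126056, Pow(80460, -1))))) = Add(3, Mul(-1, Add(-13984, Mul(126056, Rational(1, 80460))))) = Add(3, Mul(-1, Add(-13984, Rational(31514, 20115)))) = Add(3, Mul(-1, Rational(-281256646, 20115))) = Add(3, Rational(281256646, 20115)) = Rational(281316991, 20115) ≈ 13985.)
Add(Mul(-370182, Pow(Function('h')(349, -557), -1)), Mul(354471, Pow(U, -1))) = Add(Mul(-370182, Pow(-557, -1)), Mul(354471, Pow(Rational(281316991, 20115), -1))) = Add(Mul(-370182, Rational(-1, 557)), Mul(354471, Rational(20115, 281316991))) = Add(Rational(370182, 557), Rational(7130184165, 281316991)) = Rational(108109998942267, 156693563987)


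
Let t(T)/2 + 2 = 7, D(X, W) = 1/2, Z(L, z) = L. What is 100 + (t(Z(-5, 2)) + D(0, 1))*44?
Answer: 562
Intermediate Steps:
D(X, W) = ½
t(T) = 10 (t(T) = -4 + 2*7 = -4 + 14 = 10)
100 + (t(Z(-5, 2)) + D(0, 1))*44 = 100 + (10 + ½)*44 = 100 + (21/2)*44 = 100 + 462 = 562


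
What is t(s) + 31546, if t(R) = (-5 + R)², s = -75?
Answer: 37946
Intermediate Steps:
t(s) + 31546 = (-5 - 75)² + 31546 = (-80)² + 31546 = 6400 + 31546 = 37946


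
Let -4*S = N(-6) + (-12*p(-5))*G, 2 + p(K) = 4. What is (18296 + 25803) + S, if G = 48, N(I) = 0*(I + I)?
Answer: 44387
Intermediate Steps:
p(K) = 2 (p(K) = -2 + 4 = 2)
N(I) = 0 (N(I) = 0*(2*I) = 0)
S = 288 (S = -(0 - 12*2*48)/4 = -(0 - 24*48)/4 = -(0 - 1152)/4 = -1/4*(-1152) = 288)
(18296 + 25803) + S = (18296 + 25803) + 288 = 44099 + 288 = 44387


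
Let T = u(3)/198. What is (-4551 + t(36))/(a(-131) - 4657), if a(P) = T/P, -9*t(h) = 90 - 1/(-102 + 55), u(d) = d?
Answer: 5560254128/5677283643 ≈ 0.97939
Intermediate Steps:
T = 1/66 (T = 3/198 = 3*(1/198) = 1/66 ≈ 0.015152)
t(h) = -4231/423 (t(h) = -(90 - 1/(-102 + 55))/9 = -(90 - 1/(-47))/9 = -(90 - 1*(-1/47))/9 = -(90 + 1/47)/9 = -⅑*4231/47 = -4231/423)
a(P) = 1/(66*P)
(-4551 + t(36))/(a(-131) - 4657) = (-4551 - 4231/423)/((1/66)/(-131) - 4657) = -1929304/(423*((1/66)*(-1/131) - 4657)) = -1929304/(423*(-1/8646 - 4657)) = -1929304/(423*(-40264423/8646)) = -1929304/423*(-8646/40264423) = 5560254128/5677283643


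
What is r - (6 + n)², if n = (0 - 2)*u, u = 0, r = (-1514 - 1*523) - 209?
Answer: -2282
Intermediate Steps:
r = -2246 (r = (-1514 - 523) - 209 = -2037 - 209 = -2246)
n = 0 (n = (0 - 2)*0 = -2*0 = 0)
r - (6 + n)² = -2246 - (6 + 0)² = -2246 - 1*6² = -2246 - 1*36 = -2246 - 36 = -2282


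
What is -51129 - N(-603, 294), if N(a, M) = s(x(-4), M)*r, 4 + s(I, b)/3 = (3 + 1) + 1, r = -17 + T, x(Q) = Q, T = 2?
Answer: -51084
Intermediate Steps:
r = -15 (r = -17 + 2 = -15)
s(I, b) = 3 (s(I, b) = -12 + 3*((3 + 1) + 1) = -12 + 3*(4 + 1) = -12 + 3*5 = -12 + 15 = 3)
N(a, M) = -45 (N(a, M) = 3*(-15) = -45)
-51129 - N(-603, 294) = -51129 - 1*(-45) = -51129 + 45 = -51084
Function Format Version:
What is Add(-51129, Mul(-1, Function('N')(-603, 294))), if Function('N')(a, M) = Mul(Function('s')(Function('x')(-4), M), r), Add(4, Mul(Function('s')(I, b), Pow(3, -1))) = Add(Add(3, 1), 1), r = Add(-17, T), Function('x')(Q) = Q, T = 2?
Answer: -51084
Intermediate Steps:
r = -15 (r = Add(-17, 2) = -15)
Function('s')(I, b) = 3 (Function('s')(I, b) = Add(-12, Mul(3, Add(Add(3, 1), 1))) = Add(-12, Mul(3, Add(4, 1))) = Add(-12, Mul(3, 5)) = Add(-12, 15) = 3)
Function('N')(a, M) = -45 (Function('N')(a, M) = Mul(3, -15) = -45)
Add(-51129, Mul(-1, Function('N')(-603, 294))) = Add(-51129, Mul(-1, -45)) = Add(-51129, 45) = -51084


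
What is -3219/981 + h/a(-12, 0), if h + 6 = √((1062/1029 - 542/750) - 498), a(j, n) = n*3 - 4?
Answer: -1165/654 - I*√6721622565/14700 ≈ -1.7813 - 5.5772*I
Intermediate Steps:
a(j, n) = -4 + 3*n (a(j, n) = 3*n - 4 = -4 + 3*n)
h = -6 + I*√6721622565/3675 (h = -6 + √((1062/1029 - 542/750) - 498) = -6 + √((1062*(1/1029) - 542*1/750) - 498) = -6 + √((354/343 - 271/375) - 498) = -6 + √(39797/128625 - 498) = -6 + √(-64015453/128625) = -6 + I*√6721622565/3675 ≈ -6.0 + 22.309*I)
-3219/981 + h/a(-12, 0) = -3219/981 + (-6 + I*√6721622565/3675)/(-4 + 3*0) = -3219*1/981 + (-6 + I*√6721622565/3675)/(-4 + 0) = -1073/327 + (-6 + I*√6721622565/3675)/(-4) = -1073/327 + (-6 + I*√6721622565/3675)*(-¼) = -1073/327 + (3/2 - I*√6721622565/14700) = -1165/654 - I*√6721622565/14700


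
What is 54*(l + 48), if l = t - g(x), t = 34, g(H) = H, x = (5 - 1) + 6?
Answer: 3888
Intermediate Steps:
x = 10 (x = 4 + 6 = 10)
l = 24 (l = 34 - 1*10 = 34 - 10 = 24)
54*(l + 48) = 54*(24 + 48) = 54*72 = 3888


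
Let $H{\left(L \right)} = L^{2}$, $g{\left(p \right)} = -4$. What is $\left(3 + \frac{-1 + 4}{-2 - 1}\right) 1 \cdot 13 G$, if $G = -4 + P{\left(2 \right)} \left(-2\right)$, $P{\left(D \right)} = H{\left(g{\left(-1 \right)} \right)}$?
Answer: $-936$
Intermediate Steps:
$P{\left(D \right)} = 16$ ($P{\left(D \right)} = \left(-4\right)^{2} = 16$)
$G = -36$ ($G = -4 + 16 \left(-2\right) = -4 - 32 = -36$)
$\left(3 + \frac{-1 + 4}{-2 - 1}\right) 1 \cdot 13 G = \left(3 + \frac{-1 + 4}{-2 - 1}\right) 1 \cdot 13 \left(-36\right) = \left(3 + \frac{3}{-3}\right) 1 \cdot 13 \left(-36\right) = \left(3 + 3 \left(- \frac{1}{3}\right)\right) 1 \cdot 13 \left(-36\right) = \left(3 - 1\right) 1 \cdot 13 \left(-36\right) = 2 \cdot 1 \cdot 13 \left(-36\right) = 2 \cdot 13 \left(-36\right) = 26 \left(-36\right) = -936$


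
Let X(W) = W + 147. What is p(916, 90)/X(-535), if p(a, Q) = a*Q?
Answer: -20610/97 ≈ -212.47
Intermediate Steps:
X(W) = 147 + W
p(a, Q) = Q*a
p(916, 90)/X(-535) = (90*916)/(147 - 535) = 82440/(-388) = 82440*(-1/388) = -20610/97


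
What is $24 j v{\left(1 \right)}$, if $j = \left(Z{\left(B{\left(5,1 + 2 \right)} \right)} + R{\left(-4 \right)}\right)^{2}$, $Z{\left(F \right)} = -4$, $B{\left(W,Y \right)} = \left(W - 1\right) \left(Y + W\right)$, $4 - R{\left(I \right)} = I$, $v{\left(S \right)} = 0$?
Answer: $0$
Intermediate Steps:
$R{\left(I \right)} = 4 - I$
$B{\left(W,Y \right)} = \left(-1 + W\right) \left(W + Y\right)$
$j = 16$ ($j = \left(-4 + \left(4 - -4\right)\right)^{2} = \left(-4 + \left(4 + 4\right)\right)^{2} = \left(-4 + 8\right)^{2} = 4^{2} = 16$)
$24 j v{\left(1 \right)} = 24 \cdot 16 \cdot 0 = 384 \cdot 0 = 0$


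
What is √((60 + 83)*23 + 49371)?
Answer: 2*√13165 ≈ 229.48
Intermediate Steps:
√((60 + 83)*23 + 49371) = √(143*23 + 49371) = √(3289 + 49371) = √52660 = 2*√13165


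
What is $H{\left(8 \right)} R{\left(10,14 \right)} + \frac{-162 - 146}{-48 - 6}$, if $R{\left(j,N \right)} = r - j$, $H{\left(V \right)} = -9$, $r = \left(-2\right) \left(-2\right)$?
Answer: $\frac{1612}{27} \approx 59.704$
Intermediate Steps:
$r = 4$
$R{\left(j,N \right)} = 4 - j$
$H{\left(8 \right)} R{\left(10,14 \right)} + \frac{-162 - 146}{-48 - 6} = - 9 \left(4 - 10\right) + \frac{-162 - 146}{-48 - 6} = - 9 \left(4 - 10\right) - \frac{308}{-54} = \left(-9\right) \left(-6\right) - - \frac{154}{27} = 54 + \frac{154}{27} = \frac{1612}{27}$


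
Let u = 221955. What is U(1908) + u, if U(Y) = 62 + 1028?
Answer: 223045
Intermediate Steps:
U(Y) = 1090
U(1908) + u = 1090 + 221955 = 223045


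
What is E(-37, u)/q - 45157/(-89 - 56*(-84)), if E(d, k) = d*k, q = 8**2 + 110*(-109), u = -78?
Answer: -275930636/27519245 ≈ -10.027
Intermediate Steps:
q = -11926 (q = 64 - 11990 = -11926)
E(-37, u)/q - 45157/(-89 - 56*(-84)) = -37*(-78)/(-11926) - 45157/(-89 - 56*(-84)) = 2886*(-1/11926) - 45157/(-89 + 4704) = -1443/5963 - 45157/4615 = -275930636/27519245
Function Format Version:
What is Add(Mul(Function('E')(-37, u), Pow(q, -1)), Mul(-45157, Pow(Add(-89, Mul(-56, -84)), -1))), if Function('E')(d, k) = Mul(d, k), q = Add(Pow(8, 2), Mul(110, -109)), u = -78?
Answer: Rational(-275930636, 27519245) ≈ -10.027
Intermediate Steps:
q = -11926 (q = Add(64, -11990) = -11926)
Add(Mul(Function('E')(-37, u), Pow(q, -1)), Mul(-45157, Pow(Add(-89, Mul(-56, -84)), -1))) = Add(Mul(Mul(-37, -78), Pow(-11926, -1)), Mul(-45157, Pow(Add(-89, Mul(-56, -84)), -1))) = Add(Mul(2886, Rational(-1, 11926)), Mul(-45157, Pow(Add(-89, 4704), -1))) = Add(Rational(-1443, 5963), Mul(-45157, Pow(4615, -1))) = Add(Rational(-1443, 5963), Mul(-45157, Rational(1, 4615))) = Add(Rational(-1443, 5963), Rational(-45157, 4615)) = Rational(-275930636, 27519245)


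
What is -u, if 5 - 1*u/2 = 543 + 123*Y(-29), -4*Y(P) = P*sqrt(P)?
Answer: 1076 + 3567*I*sqrt(29)/2 ≈ 1076.0 + 9604.4*I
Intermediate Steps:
Y(P) = -P**(3/2)/4 (Y(P) = -P*sqrt(P)/4 = -P**(3/2)/4)
u = -1076 - 3567*I*sqrt(29)/2 (u = 10 - 2*(543 + 123*(-(-29)*I*sqrt(29)/4)) = 10 - 2*(543 + 123*(29*I*sqrt(29)/4)) = 10 - 2*(543 + 3567*I*sqrt(29)/4) = 10 + (-1086 - 3567*I*sqrt(29)/2) = -1076 - 3567*I*sqrt(29)/2 ≈ -1076.0 - 9604.4*I)
-u = -(-1076 - 3567*I*sqrt(29)/2) = 1076 + 3567*I*sqrt(29)/2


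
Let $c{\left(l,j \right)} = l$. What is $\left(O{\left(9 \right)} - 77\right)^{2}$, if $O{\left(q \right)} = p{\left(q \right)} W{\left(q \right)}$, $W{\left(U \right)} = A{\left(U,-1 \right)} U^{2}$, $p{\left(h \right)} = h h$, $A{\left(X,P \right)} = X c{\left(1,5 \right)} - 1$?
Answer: $2746912921$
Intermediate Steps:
$A{\left(X,P \right)} = -1 + X$ ($A{\left(X,P \right)} = X 1 - 1 = X - 1 = -1 + X$)
$p{\left(h \right)} = h^{2}$
$W{\left(U \right)} = U^{2} \left(-1 + U\right)$ ($W{\left(U \right)} = \left(-1 + U\right) U^{2} = U^{2} \left(-1 + U\right)$)
$O{\left(q \right)} = q^{4} \left(-1 + q\right)$ ($O{\left(q \right)} = q^{2} q^{2} \left(-1 + q\right) = q^{4} \left(-1 + q\right)$)
$\left(O{\left(9 \right)} - 77\right)^{2} = \left(9^{4} \left(-1 + 9\right) - 77\right)^{2} = \left(6561 \cdot 8 - 77\right)^{2} = \left(52488 - 77\right)^{2} = 52411^{2} = 2746912921$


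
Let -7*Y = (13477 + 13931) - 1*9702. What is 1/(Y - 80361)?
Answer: -7/580233 ≈ -1.2064e-5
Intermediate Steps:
Y = -17706/7 (Y = -((13477 + 13931) - 1*9702)/7 = -(27408 - 9702)/7 = -1/7*17706 = -17706/7 ≈ -2529.4)
1/(Y - 80361) = 1/(-17706/7 - 80361) = 1/(-580233/7) = -7/580233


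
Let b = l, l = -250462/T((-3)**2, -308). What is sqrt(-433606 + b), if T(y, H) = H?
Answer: I*sqrt(10264114322)/154 ≈ 657.87*I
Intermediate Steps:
l = 125231/154 (l = -250462/(-308) = -250462*(-1/308) = 125231/154 ≈ 813.19)
b = 125231/154 ≈ 813.19
sqrt(-433606 + b) = sqrt(-433606 + 125231/154) = sqrt(-66650093/154) = I*sqrt(10264114322)/154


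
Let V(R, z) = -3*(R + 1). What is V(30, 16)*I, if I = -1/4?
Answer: 93/4 ≈ 23.250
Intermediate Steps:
V(R, z) = -3 - 3*R (V(R, z) = -3*(1 + R) = -3 - 3*R)
I = -1/4 (I = -1*1/4 = -1/4 ≈ -0.25000)
V(30, 16)*I = (-3 - 3*30)*(-1/4) = (-3 - 90)*(-1/4) = -93*(-1/4) = 93/4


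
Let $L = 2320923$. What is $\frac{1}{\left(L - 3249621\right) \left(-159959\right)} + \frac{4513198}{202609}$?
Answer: $\frac{670451825676638245}{30098297027623638} \approx 22.275$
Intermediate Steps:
$\frac{1}{\left(L - 3249621\right) \left(-159959\right)} + \frac{4513198}{202609} = \frac{1}{\left(2320923 - 3249621\right) \left(-159959\right)} + \frac{4513198}{202609} = \frac{1}{-928698} \left(- \frac{1}{159959}\right) + 4513198 \cdot \frac{1}{202609} = \left(- \frac{1}{928698}\right) \left(- \frac{1}{159959}\right) + \frac{4513198}{202609} = \frac{1}{148553603382} + \frac{4513198}{202609} = \frac{670451825676638245}{30098297027623638}$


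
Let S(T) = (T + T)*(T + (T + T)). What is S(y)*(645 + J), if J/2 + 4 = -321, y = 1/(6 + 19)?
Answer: -6/125 ≈ -0.048000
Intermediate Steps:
y = 1/25 ≈ 0.040000
S(T) = 6*T**2 (S(T) = (2*T)*(T + 2*T) = (2*T)*(3*T) = 6*T**2)
J = -650 (J = -8 + 2*(-321) = -8 - 642 = -650)
S(y)*(645 + J) = (6*(1/25)**2)*(645 - 650) = (6*(1/625))*(-5) = (6/625)*(-5) = -6/125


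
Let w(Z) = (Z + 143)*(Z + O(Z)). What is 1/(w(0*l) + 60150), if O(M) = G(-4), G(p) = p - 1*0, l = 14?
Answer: 1/59578 ≈ 1.6785e-5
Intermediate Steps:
G(p) = p (G(p) = p + 0 = p)
O(M) = -4
w(Z) = (-4 + Z)*(143 + Z) (w(Z) = (Z + 143)*(Z - 4) = (143 + Z)*(-4 + Z) = (-4 + Z)*(143 + Z))
1/(w(0*l) + 60150) = 1/((-572 + (0*14)**2 + 139*(0*14)) + 60150) = 1/((-572 + 0**2 + 139*0) + 60150) = 1/((-572 + 0 + 0) + 60150) = 1/(-572 + 60150) = 1/59578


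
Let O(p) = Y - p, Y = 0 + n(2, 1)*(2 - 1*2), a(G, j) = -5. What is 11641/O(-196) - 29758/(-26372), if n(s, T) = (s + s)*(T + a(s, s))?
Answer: 11172465/184604 ≈ 60.521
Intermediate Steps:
n(s, T) = 2*s*(-5 + T) (n(s, T) = (s + s)*(T - 5) = (2*s)*(-5 + T) = 2*s*(-5 + T))
Y = 0 (Y = 0 + (2*2*(-5 + 1))*(2 - 1*2) = 0 + (2*2*(-4))*(2 - 2) = 0 - 16*0 = 0 + 0 = 0)
O(p) = -p (O(p) = 0 - p = -p)
11641/O(-196) - 29758/(-26372) = 11641/((-1*(-196))) - 29758/(-26372) = 11641/196 - 29758*(-1/26372) = 11641*(1/196) + 14879/13186 = 1663/28 + 14879/13186 = 11172465/184604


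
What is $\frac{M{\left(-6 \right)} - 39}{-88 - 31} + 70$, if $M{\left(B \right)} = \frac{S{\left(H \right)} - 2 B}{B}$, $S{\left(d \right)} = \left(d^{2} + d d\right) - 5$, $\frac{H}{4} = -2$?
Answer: $\frac{16783}{238} \approx 70.517$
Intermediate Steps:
$H = -8$ ($H = 4 \left(-2\right) = -8$)
$S{\left(d \right)} = -5 + 2 d^{2}$ ($S{\left(d \right)} = \left(d^{2} + d^{2}\right) - 5 = 2 d^{2} - 5 = -5 + 2 d^{2}$)
$M{\left(B \right)} = \frac{123 - 2 B}{B}$ ($M{\left(B \right)} = \frac{\left(-5 + 2 \left(-8\right)^{2}\right) - 2 B}{B} = \frac{\left(-5 + 2 \cdot 64\right) - 2 B}{B} = \frac{\left(-5 + 128\right) - 2 B}{B} = \frac{123 - 2 B}{B}$)
$\frac{M{\left(-6 \right)} - 39}{-88 - 31} + 70 = \frac{\left(-2 + \frac{123}{-6}\right) - 39}{-88 - 31} + 70 = \frac{\left(-2 + 123 \left(- \frac{1}{6}\right)\right) - 39}{-119} + 70 = - \frac{\left(-2 - \frac{41}{2}\right) - 39}{119} + 70 = - \frac{- \frac{45}{2} - 39}{119} + 70 = \left(- \frac{1}{119}\right) \left(- \frac{123}{2}\right) + 70 = \frac{123}{238} + 70 = \frac{16783}{238}$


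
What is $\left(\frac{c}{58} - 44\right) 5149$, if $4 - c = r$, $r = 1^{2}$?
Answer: $- \frac{13124801}{58} \approx -2.2629 \cdot 10^{5}$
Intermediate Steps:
$r = 1$
$c = 3$ ($c = 4 - 1 = 3$)
$\left(\frac{c}{58} - 44\right) 5149 = \left(\frac{3}{58} - 44\right) 5149 = \left(- \frac{2549}{58}\right) 5149 = - \frac{13124801}{58}$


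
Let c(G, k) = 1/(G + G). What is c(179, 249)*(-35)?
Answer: -35/358 ≈ -0.097765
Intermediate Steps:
c(G, k) = 1/(2*G)
c(179, 249)*(-35) = ((½)/179)*(-35) = ((½)*(1/179))*(-35) = (1/358)*(-35) = -35/358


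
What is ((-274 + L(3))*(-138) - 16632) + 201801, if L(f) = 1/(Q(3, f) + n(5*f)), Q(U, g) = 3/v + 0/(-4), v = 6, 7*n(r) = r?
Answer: 8248365/37 ≈ 2.2293e+5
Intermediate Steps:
n(r) = r/7
Q(U, g) = ½ (Q(U, g) = 3/6 + 0/(-4) = 3*(⅙) + 0*(-¼) = ½ + 0 = ½)
L(f) = 1/(½ + 5*f/7) (L(f) = 1/(½ + (5*f)/7) = 1/(½ + 5*f/7))
((-274 + L(3))*(-138) - 16632) + 201801 = ((-274 + 14/(7 + 10*3))*(-138) - 16632) + 201801 = ((-274 + 14/(7 + 30))*(-138) - 16632) + 201801 = ((-274 + 14/37)*(-138) - 16632) + 201801 = (-10124/37*(-138) - 16632) + 201801 = (1397112/37 - 16632) + 201801 = 781728/37 + 201801 = 8248365/37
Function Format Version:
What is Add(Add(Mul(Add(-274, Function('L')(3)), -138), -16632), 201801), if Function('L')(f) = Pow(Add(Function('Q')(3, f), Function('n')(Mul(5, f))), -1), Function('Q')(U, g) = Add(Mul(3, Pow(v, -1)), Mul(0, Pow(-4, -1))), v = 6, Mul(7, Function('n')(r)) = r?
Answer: Rational(8248365, 37) ≈ 2.2293e+5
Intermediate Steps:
Function('n')(r) = Mul(Rational(1, 7), r)
Function('Q')(U, g) = Rational(1, 2) (Function('Q')(U, g) = Add(Mul(3, Pow(6, -1)), Mul(0, Pow(-4, -1))) = Add(Mul(3, Rational(1, 6)), Mul(0, Rational(-1, 4))) = Add(Rational(1, 2), 0) = Rational(1, 2))
Function('L')(f) = Pow(Add(Rational(1, 2), Mul(Rational(5, 7), f)), -1) (Function('L')(f) = Pow(Add(Rational(1, 2), Mul(Rational(1, 7), Mul(5, f))), -1) = Pow(Add(Rational(1, 2), Mul(Rational(5, 7), f)), -1))
Add(Add(Mul(Add(-274, Function('L')(3)), -138), -16632), 201801) = Add(Add(Mul(Add(-274, Mul(14, Pow(Add(7, Mul(10, 3)), -1))), -138), -16632), 201801) = Add(Add(Mul(Add(-274, Mul(14, Pow(Add(7, 30), -1))), -138), -16632), 201801) = Add(Add(Mul(Add(-274, Mul(14, Pow(37, -1))), -138), -16632), 201801) = Add(Add(Mul(Add(-274, Mul(14, Rational(1, 37))), -138), -16632), 201801) = Add(Add(Mul(Add(-274, Rational(14, 37)), -138), -16632), 201801) = Add(Add(Mul(Rational(-10124, 37), -138), -16632), 201801) = Add(Add(Rational(1397112, 37), -16632), 201801) = Add(Rational(781728, 37), 201801) = Rational(8248365, 37)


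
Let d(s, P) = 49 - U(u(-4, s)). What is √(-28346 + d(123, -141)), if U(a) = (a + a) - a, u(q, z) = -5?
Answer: 2*I*√7073 ≈ 168.2*I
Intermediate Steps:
U(a) = a (U(a) = 2*a - a = a)
d(s, P) = 54 (d(s, P) = 49 - 1*(-5) = 49 + 5 = 54)
√(-28346 + d(123, -141)) = √(-28346 + 54) = √(-28292) = 2*I*√7073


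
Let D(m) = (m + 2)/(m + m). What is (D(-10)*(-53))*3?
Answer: -318/5 ≈ -63.600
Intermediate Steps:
D(m) = (2 + m)/(2*m) (D(m) = (2 + m)/((2*m)) = (2 + m)*(1/(2*m)) = (2 + m)/(2*m))
(D(-10)*(-53))*3 = (((½)*(2 - 10)/(-10))*(-53))*3 = (((½)*(-⅒)*(-8))*(-53))*3 = ((⅖)*(-53))*3 = -106/5*3 = -318/5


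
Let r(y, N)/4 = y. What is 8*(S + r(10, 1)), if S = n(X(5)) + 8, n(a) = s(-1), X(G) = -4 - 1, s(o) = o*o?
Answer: 392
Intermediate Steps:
s(o) = o²
r(y, N) = 4*y
X(G) = -5
n(a) = 1 (n(a) = (-1)² = 1)
S = 9 (S = 1 + 8 = 9)
8*(S + r(10, 1)) = 8*(9 + 4*10) = 8*(9 + 40) = 8*49 = 392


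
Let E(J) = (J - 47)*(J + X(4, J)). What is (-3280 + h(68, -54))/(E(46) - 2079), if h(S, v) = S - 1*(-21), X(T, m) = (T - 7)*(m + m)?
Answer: 3191/1849 ≈ 1.7258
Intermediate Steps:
X(T, m) = 2*m*(-7 + T) (X(T, m) = (-7 + T)*(2*m) = 2*m*(-7 + T))
h(S, v) = 21 + S (h(S, v) = S + 21 = 21 + S)
E(J) = -5*J*(-47 + J) (E(J) = (J - 47)*(J + 2*J*(-7 + 4)) = (-47 + J)*(J + 2*J*(-3)) = (-47 + J)*(J - 6*J) = (-47 + J)*(-5*J) = -5*J*(-47 + J))
(-3280 + h(68, -54))/(E(46) - 2079) = (-3280 + (21 + 68))/(5*46*(47 - 1*46) - 2079) = (-3280 + 89)/(5*46*(47 - 46) - 2079) = -3191/(5*46*1 - 2079) = -3191/(230 - 2079) = -3191/(-1849) = -3191*(-1/1849) = 3191/1849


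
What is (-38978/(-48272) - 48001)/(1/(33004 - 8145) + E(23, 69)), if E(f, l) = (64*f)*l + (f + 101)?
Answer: -28799963071773/61014877050344 ≈ -0.47202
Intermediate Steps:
E(f, l) = 101 + f + 64*f*l (E(f, l) = 64*f*l + (101 + f) = 101 + f + 64*f*l)
(-38978/(-48272) - 48001)/(1/(33004 - 8145) + E(23, 69)) = (-38978/(-48272) - 48001)/(1/(33004 - 8145) + (101 + 23 + 64*23*69)) = (-38978*(-1/48272) - 48001)/(1/24859 + (101 + 23 + 101568)) = (19489/24136 - 48001)/(1/24859 + 101692) = -1158532647/(24136*2527961429/24859) = -1158532647/24136*24859/2527961429 = -28799963071773/61014877050344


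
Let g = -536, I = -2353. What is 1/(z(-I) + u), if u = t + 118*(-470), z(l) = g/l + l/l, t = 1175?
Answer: -2353/127730788 ≈ -1.8422e-5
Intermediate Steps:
z(l) = 1 - 536/l (z(l) = -536/l + l/l = -536/l + 1 = 1 - 536/l)
u = -54285 (u = 1175 + 118*(-470) = 1175 - 55460 = -54285)
1/(z(-I) + u) = 1/((-536 - 1*(-2353))/((-1*(-2353))) - 54285) = 1/((-536 + 2353)/2353 - 54285) = 1/((1/2353)*1817 - 54285) = 1/(1817/2353 - 54285) = 1/(-127730788/2353) = -2353/127730788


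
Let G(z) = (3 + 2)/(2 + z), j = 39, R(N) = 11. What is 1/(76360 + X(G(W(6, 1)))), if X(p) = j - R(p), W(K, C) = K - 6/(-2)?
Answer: 1/76388 ≈ 1.3091e-5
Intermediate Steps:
W(K, C) = 3 + K (W(K, C) = K - 6*(-1)/2 = K - 1*(-3) = K + 3 = 3 + K)
G(z) = 5/(2 + z)
X(p) = 28 (X(p) = 39 - 1*11 = 39 - 11 = 28)
1/(76360 + X(G(W(6, 1)))) = 1/(76360 + 28) = 1/76388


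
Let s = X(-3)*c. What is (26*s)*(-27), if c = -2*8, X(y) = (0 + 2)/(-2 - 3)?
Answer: -22464/5 ≈ -4492.8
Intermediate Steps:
X(y) = -⅖ (X(y) = 2/(-5) = 2*(-⅕) = -⅖)
c = -16
s = 32/5 (s = -⅖*(-16) = 32/5 ≈ 6.4000)
(26*s)*(-27) = (26*(32/5))*(-27) = (832/5)*(-27) = -22464/5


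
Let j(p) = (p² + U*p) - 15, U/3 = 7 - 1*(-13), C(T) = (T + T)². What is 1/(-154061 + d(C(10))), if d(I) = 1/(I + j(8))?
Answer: -929/143122668 ≈ -6.4909e-6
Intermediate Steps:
C(T) = 4*T² (C(T) = (2*T)² = 4*T²)
U = 60 (U = 3*(7 - 1*(-13)) = 3*(7 + 13) = 3*20 = 60)
j(p) = -15 + p² + 60*p (j(p) = (p² + 60*p) - 15 = -15 + p² + 60*p)
d(I) = 1/(529 + I) (d(I) = 1/(I + (-15 + 8² + 60*8)) = 1/(I + (-15 + 64 + 480)) = 1/(I + 529) = 1/(529 + I))
1/(-154061 + d(C(10))) = 1/(-154061 + 1/(529 + 4*10²)) = 1/(-154061 + 1/(529 + 4*100)) = 1/(-154061 + 1/(529 + 400)) = 1/(-154061 + 1/929) = 1/(-143122668/929) = -929/143122668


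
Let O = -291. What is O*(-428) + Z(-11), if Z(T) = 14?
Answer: 124562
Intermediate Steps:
O*(-428) + Z(-11) = -291*(-428) + 14 = 124548 + 14 = 124562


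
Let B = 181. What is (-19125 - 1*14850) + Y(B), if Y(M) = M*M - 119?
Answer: -1333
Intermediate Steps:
Y(M) = -119 + M**2 (Y(M) = M**2 - 119 = -119 + M**2)
(-19125 - 1*14850) + Y(B) = (-19125 - 1*14850) + (-119 + 181**2) = (-19125 - 14850) + (-119 + 32761) = -33975 + 32642 = -1333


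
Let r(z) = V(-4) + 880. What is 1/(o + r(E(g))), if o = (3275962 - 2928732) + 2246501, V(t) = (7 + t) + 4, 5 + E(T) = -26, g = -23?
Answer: 1/2594618 ≈ 3.8541e-7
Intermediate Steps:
E(T) = -31 (E(T) = -5 - 26 = -31)
V(t) = 11 + t
r(z) = 887 (r(z) = (11 - 4) + 880 = 7 + 880 = 887)
o = 2593731 (o = 347230 + 2246501 = 2593731)
1/(o + r(E(g))) = 1/(2593731 + 887) = 1/2594618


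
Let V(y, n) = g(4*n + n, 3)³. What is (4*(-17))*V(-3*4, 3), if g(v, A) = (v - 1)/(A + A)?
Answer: -23324/27 ≈ -863.85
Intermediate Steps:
g(v, A) = (-1 + v)/(2*A) (g(v, A) = (-1 + v)/((2*A)) = (-1 + v)*(1/(2*A)) = (-1 + v)/(2*A))
V(y, n) = (-⅙ + 5*n/6)³ (V(y, n) = ((½)*(-1 + (4*n + n))/3)³ = ((½)*(⅓)*(-1 + 5*n))³ = (-⅙ + 5*n/6)³)
(4*(-17))*V(-3*4, 3) = (4*(-17))*((-1 + 5*3)³/216) = -17*(-1 + 15)³/54 = -17*14³/54 = -17*2744/54 = -68*343/27 = -23324/27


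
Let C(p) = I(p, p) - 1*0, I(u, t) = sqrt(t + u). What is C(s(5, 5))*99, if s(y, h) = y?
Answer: 99*sqrt(10) ≈ 313.07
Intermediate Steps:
C(p) = sqrt(2)*sqrt(p) (C(p) = sqrt(p + p) - 1*0 = sqrt(2*p) + 0 = sqrt(2)*sqrt(p) + 0 = sqrt(2)*sqrt(p))
C(s(5, 5))*99 = (sqrt(2)*sqrt(5))*99 = sqrt(10)*99 = 99*sqrt(10)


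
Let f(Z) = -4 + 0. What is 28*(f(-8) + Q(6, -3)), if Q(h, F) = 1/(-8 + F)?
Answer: -1260/11 ≈ -114.55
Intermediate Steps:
f(Z) = -4
28*(f(-8) + Q(6, -3)) = 28*(-4 + 1/(-8 - 3)) = 28*(-4 + 1/(-11)) = 28*(-4 - 1/11) = 28*(-45/11) = -1260/11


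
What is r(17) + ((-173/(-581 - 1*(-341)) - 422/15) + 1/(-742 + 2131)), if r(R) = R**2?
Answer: 29067683/111120 ≈ 261.59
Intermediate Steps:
r(17) + ((-173/(-581 - 1*(-341)) - 422/15) + 1/(-742 + 2131)) = 17**2 + ((-173/(-581 - 1*(-341)) - 422/15) + 1/(-742 + 2131)) = 289 + ((-173/(-581 + 341) - 422*1/15) + 1/1389) = 289 + ((-173/(-240) - 422/15) + 1/1389) = 289 + ((-173*(-1/240) - 422/15) + 1/1389) = 289 + ((173/240 - 422/15) + 1/1389) = 289 + (-2193/80 + 1/1389) = 289 - 3045997/111120 = 29067683/111120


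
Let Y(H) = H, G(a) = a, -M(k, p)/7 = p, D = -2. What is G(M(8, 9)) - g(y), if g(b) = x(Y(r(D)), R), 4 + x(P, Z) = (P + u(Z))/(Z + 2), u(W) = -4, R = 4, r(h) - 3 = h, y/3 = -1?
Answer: -117/2 ≈ -58.500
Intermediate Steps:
y = -3 (y = 3*(-1) = -3)
r(h) = 3 + h
M(k, p) = -7*p
x(P, Z) = -4 + (-4 + P)/(2 + Z) (x(P, Z) = -4 + (P - 4)/(Z + 2) = -4 + (-4 + P)/(2 + Z))
g(b) = -9/2 (g(b) = (-12 + (3 - 2) - 4*4)/(2 + 4) = (-12 + 1 - 16)/6 = (⅙)*(-27) = -9/2)
G(M(8, 9)) - g(y) = -7*9 - 1*(-9/2) = -63 + 9/2 = -117/2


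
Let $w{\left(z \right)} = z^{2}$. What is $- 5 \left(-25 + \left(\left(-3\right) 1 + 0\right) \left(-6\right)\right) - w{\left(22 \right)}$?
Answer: $-449$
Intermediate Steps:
$- 5 \left(-25 + \left(\left(-3\right) 1 + 0\right) \left(-6\right)\right) - w{\left(22 \right)} = - 5 \left(-25 + \left(\left(-3\right) 1 + 0\right) \left(-6\right)\right) - 22^{2} = - 5 \left(-25 + \left(-3 + 0\right) \left(-6\right)\right) - 484 = - 5 \left(-25 - -18\right) - 484 = - 5 \left(-25 + 18\right) - 484 = \left(-5\right) \left(-7\right) - 484 = 35 - 484 = -449$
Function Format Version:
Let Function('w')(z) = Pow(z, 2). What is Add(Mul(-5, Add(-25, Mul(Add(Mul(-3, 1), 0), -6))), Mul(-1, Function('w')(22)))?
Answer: -449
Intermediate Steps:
Add(Mul(-5, Add(-25, Mul(Add(Mul(-3, 1), 0), -6))), Mul(-1, Function('w')(22))) = Add(Mul(-5, Add(-25, Mul(Add(Mul(-3, 1), 0), -6))), Mul(-1, Pow(22, 2))) = Add(Mul(-5, Add(-25, Mul(Add(-3, 0), -6))), Mul(-1, 484)) = Add(Mul(-5, Add(-25, Mul(-3, -6))), -484) = Add(Mul(-5, Add(-25, 18)), -484) = Add(Mul(-5, -7), -484) = Add(35, -484) = -449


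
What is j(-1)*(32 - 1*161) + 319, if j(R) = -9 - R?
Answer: 1351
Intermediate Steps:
j(-1)*(32 - 1*161) + 319 = (-9 - 1*(-1))*(32 - 1*161) + 319 = (-9 + 1)*(32 - 161) + 319 = -8*(-129) + 319 = 1032 + 319 = 1351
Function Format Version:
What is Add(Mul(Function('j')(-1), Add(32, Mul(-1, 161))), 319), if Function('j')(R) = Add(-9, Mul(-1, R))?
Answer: 1351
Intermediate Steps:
Add(Mul(Function('j')(-1), Add(32, Mul(-1, 161))), 319) = Add(Mul(Add(-9, Mul(-1, -1)), Add(32, Mul(-1, 161))), 319) = Add(Mul(Add(-9, 1), Add(32, -161)), 319) = Add(Mul(-8, -129), 319) = Add(1032, 319) = 1351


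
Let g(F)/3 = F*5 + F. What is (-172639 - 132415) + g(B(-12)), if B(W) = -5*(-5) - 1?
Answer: -304622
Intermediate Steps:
B(W) = 24 (B(W) = 25 - 1 = 24)
g(F) = 18*F (g(F) = 3*(F*5 + F) = 3*(5*F + F) = 3*(6*F) = 18*F)
(-172639 - 132415) + g(B(-12)) = (-172639 - 132415) + 18*24 = -305054 + 432 = -304622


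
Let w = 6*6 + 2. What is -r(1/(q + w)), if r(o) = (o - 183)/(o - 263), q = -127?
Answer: -1018/1463 ≈ -0.69583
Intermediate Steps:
w = 38 (w = 36 + 2 = 38)
r(o) = (-183 + o)/(-263 + o)
-r(1/(q + w)) = -(-183 + 1/(-127 + 38))/(-263 + 1/(-127 + 38)) = -(-183 + 1/(-89))/(-263 + 1/(-89)) = -(-183 - 1/89)/(-263 - 1/89) = -(-16288)/((-23408/89)*89) = -(-89)*(-16288)/(23408*89) = -1*1018/1463 = -1018/1463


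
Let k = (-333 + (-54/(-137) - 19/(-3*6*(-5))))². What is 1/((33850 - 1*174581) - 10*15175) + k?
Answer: 4925322654692328509/44465564700900 ≈ 1.1077e+5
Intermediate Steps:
k = 16839803798689/152028900 (k = (-333 + (-54*(-1/137) - 19/((-18*(-5)))))² = (-333 + (54/137 - 19/90))² = (-333 + 2257/12330)² = (-4103633/12330)² = 16839803798689/152028900 ≈ 1.1077e+5)
1/((33850 - 1*174581) - 10*15175) + k = 1/((33850 - 1*174581) - 10*15175) + 16839803798689/152028900 = 1/((33850 - 174581) - 151750) + 16839803798689/152028900 = 1/(-140731 - 151750) + 16839803798689/152028900 = 1/(-292481) + 16839803798689/152028900 = -1/292481 + 16839803798689/152028900 = 4925322654692328509/44465564700900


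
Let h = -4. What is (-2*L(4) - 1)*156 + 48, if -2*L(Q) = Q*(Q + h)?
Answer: -108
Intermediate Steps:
L(Q) = -Q*(-4 + Q)/2 (L(Q) = -Q*(Q - 4)/2 = -Q*(-4 + Q)/2)
(-2*L(4) - 1)*156 + 48 = (-4*(4 - 1*4) - 1)*156 + 48 = (-4*(4 - 4) - 1)*156 + 48 = (-4*0 - 1)*156 + 48 = (-2*0 - 1)*156 + 48 = (0 - 1)*156 + 48 = -1*156 + 48 = -156 + 48 = -108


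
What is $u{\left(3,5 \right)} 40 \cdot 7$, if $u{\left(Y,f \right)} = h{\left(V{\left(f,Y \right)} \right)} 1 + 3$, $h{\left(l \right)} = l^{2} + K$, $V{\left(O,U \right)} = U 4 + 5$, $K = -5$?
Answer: $80360$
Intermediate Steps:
$V{\left(O,U \right)} = 5 + 4 U$ ($V{\left(O,U \right)} = 4 U + 5 = 5 + 4 U$)
$h{\left(l \right)} = -5 + l^{2}$ ($h{\left(l \right)} = l^{2} - 5 = -5 + l^{2}$)
$u{\left(Y,f \right)} = -2 + \left(5 + 4 Y\right)^{2}$ ($u{\left(Y,f \right)} = \left(-5 + \left(5 + 4 Y\right)^{2}\right) 1 + 3 = \left(-5 + \left(5 + 4 Y\right)^{2}\right) + 3 = -2 + \left(5 + 4 Y\right)^{2}$)
$u{\left(3,5 \right)} 40 \cdot 7 = \left(-2 + \left(5 + 4 \cdot 3\right)^{2}\right) 40 \cdot 7 = \left(-2 + \left(5 + 12\right)^{2}\right) 40 \cdot 7 = \left(-2 + 17^{2}\right) 40 \cdot 7 = \left(-2 + 289\right) 40 \cdot 7 = 287 \cdot 40 \cdot 7 = 11480 \cdot 7 = 80360$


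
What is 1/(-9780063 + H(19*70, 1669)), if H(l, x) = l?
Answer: -1/9778733 ≈ -1.0226e-7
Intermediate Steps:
1/(-9780063 + H(19*70, 1669)) = 1/(-9780063 + 19*70) = 1/(-9780063 + 1330) = 1/(-9778733) = -1/9778733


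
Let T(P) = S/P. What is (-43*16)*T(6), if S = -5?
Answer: 1720/3 ≈ 573.33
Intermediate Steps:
T(P) = -5/P
(-43*16)*T(6) = (-43*16)*(-5/6) = -(-3440)/6 = -688*(-⅚) = 1720/3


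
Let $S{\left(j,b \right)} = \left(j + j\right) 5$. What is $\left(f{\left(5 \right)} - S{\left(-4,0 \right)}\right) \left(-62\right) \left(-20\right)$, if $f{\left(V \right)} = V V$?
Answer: $80600$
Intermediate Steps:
$f{\left(V \right)} = V^{2}$
$S{\left(j,b \right)} = 10 j$ ($S{\left(j,b \right)} = 2 j 5 = 10 j$)
$\left(f{\left(5 \right)} - S{\left(-4,0 \right)}\right) \left(-62\right) \left(-20\right) = \left(5^{2} - 10 \left(-4\right)\right) \left(-62\right) \left(-20\right) = \left(25 - -40\right) \left(-62\right) \left(-20\right) = \left(25 + 40\right) \left(-62\right) \left(-20\right) = 65 \left(-62\right) \left(-20\right) = \left(-4030\right) \left(-20\right) = 80600$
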